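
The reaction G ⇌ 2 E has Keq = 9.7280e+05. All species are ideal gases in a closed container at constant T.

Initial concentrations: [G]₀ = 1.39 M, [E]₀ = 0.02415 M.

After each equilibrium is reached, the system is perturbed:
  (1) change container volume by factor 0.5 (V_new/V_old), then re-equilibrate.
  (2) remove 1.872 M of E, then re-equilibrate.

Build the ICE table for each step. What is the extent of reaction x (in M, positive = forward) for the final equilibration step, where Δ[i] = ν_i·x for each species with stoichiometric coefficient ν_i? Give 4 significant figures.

x = 1.7982e-05 M

Q₀ = 4.1958e-04 vs Keq = 9.7280e+05 ⇒ Q<K, forward
Step 1:
                    G           E
  Initial        1.39     0.02415
  Change        -1.39        2.78
  Equil    8.0830e-06       2.804
  solve Keq expr → x = 1.39; check Q = 9.7280e+05
Then change container volume by factor 0.5 (V_new/V_old).
Step 2:
                    G           E
  Initial  1.6166e-05       5.608
  Change   1.6166e-05 -3.2331e-05
  Equil    3.2332e-05       5.608
  solve Keq expr → x = -1.6166e-05; check Q = 9.7280e+05
Then remove 1.872 M of E.
Step 3:
                    G           E
  Initial  3.2332e-05       3.736
  Change  -1.7982e-05  3.5963e-05
  Equil    1.4350e-05       3.736
  solve Keq expr → x = 1.7982e-05; check Q = 9.7280e+05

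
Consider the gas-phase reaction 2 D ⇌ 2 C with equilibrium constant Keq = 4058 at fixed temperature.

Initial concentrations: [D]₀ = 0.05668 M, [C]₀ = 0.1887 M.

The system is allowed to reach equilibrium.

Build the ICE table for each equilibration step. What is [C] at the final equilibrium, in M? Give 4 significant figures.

Q₀ = 11.08 vs Keq = 4058 ⇒ Q<K, forward
Step 1:
                    D           C
  I           0.05668      0.1887
  C          -0.05289     0.05289
  E          0.003792      0.2416
  solve Keq expr → x = 0.02644; check Q = 4058

[C]_eq = 0.2416 M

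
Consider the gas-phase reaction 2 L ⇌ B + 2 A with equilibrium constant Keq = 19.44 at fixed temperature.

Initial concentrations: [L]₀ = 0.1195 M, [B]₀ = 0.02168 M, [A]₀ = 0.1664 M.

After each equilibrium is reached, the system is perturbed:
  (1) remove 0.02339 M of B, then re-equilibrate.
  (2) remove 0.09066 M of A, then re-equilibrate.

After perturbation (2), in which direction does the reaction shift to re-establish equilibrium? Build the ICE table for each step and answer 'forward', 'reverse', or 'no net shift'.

Direction: forward

Q₀ = 0.04204 vs Keq = 19.44 ⇒ Q<K, forward
Step 1:
                    L           B           A
  init         0.1195     0.02168      0.1664
  Δ            -0.103     0.05149       0.103
  eq          0.01653     0.07317      0.2694
  solve Keq expr → x = 0.05149; check Q = 19.44
Then remove 0.02339 M of B.
Step 2:
                    L           B           A
  init        0.01653     0.04978      0.2694
  Δ         -0.002587    0.001293    0.002587
  eq          0.01394     0.05107       0.272
  solve Keq expr → x = 0.001293; check Q = 19.44
Then remove 0.09066 M of A.
Step 3:
                    L           B           A
  init        0.01394     0.05107      0.1813
  Δ         -0.004235    0.002117    0.004235
  eq         0.009705     0.05319      0.1855
  solve Keq expr → x = 0.002117; check Q = 19.44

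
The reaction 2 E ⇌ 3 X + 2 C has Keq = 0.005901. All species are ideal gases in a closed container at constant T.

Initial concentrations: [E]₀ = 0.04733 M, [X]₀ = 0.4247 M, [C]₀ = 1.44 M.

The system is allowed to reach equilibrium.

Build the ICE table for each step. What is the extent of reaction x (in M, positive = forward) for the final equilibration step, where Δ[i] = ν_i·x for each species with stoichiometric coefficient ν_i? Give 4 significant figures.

x = -0.1185 M

Q₀ = 70.91 vs Keq = 0.005901 ⇒ Q>K, reverse
Step 1:
                  E         X         C
  Initial   0.04733    0.4247      1.44
  Change     0.2371   -0.3556   -0.2371
  Equil      0.2844   0.06909     1.203
  solve Keq expr → x = -0.1185; check Q = 0.005901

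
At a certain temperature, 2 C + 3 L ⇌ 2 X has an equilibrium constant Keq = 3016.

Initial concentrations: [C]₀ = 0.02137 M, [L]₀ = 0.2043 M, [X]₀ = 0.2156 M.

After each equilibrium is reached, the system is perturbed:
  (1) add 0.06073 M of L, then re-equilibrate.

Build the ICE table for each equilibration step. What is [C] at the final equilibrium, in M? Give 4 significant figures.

Q₀ = 1.1937e+04 vs Keq = 3016 ⇒ Q>K, reverse
Step 1:
                    C           L           X
  I           0.02137      0.2043      0.2156
  C           0.01331     0.01997    -0.01331
  E           0.03468      0.2243      0.2023
  solve Keq expr → x = -0.006656; check Q = 3016
Then add 0.06073 M of L.
Step 2:
                    C           L           X
  I           0.03468       0.285      0.2023
  C         -0.007879    -0.01182    0.007879
  E            0.0268      0.2732      0.2102
  solve Keq expr → x = 0.00394; check Q = 3016

[C]_eq = 0.0268 M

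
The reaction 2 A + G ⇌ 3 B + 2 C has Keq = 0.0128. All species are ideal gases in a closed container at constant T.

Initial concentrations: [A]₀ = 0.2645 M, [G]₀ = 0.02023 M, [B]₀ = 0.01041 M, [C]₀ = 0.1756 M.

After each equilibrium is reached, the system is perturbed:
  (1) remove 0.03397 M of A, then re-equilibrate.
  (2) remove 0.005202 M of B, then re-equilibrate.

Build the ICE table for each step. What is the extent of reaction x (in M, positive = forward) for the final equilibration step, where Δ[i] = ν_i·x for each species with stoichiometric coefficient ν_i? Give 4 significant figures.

Q₀ = 2.4578e-05 vs Keq = 0.0128 ⇒ Q<K, forward
Step 1:
                   A          G          B          C
  Initial     0.2645    0.02023    0.01041     0.1756
  Change     -0.0264    -0.0132     0.0396     0.0264
  Equil       0.2381   0.007031    0.05001      0.202
  solve Keq expr → x = 0.0132; check Q = 0.0128
Then remove 0.03397 M of A.
Step 2:
                   A          G          B          C
  Initial     0.2041   0.007031    0.05001      0.202
  Change    0.001718 8.5908e-04  -0.002577  -0.001718
  Equil       0.2059    0.00789    0.04743     0.2003
  solve Keq expr → x = -8.5908e-04; check Q = 0.0128
Then remove 0.005202 M of B.
Step 3:
                   A          G          B          C
  Initial     0.2059    0.00789    0.04223     0.2003
  Change   -0.001831 -9.1571e-04   0.002747   0.001831
  Equil        0.204   0.006975    0.04497     0.2021
  solve Keq expr → x = 9.1571e-04; check Q = 0.0128

x = 9.1571e-04 M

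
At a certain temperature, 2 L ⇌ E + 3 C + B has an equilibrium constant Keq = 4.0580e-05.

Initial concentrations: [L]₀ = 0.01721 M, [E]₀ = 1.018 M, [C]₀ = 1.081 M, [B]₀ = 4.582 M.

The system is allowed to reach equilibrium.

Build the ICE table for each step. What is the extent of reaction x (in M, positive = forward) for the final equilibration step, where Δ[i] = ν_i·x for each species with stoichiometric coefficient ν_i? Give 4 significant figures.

x = -0.3538 M

Q₀ = 1.9894e+04 vs Keq = 4.0580e-05 ⇒ Q>K, reverse
Step 1:
                   L          E          C          B
  I          0.01721      1.018      1.081      4.582
  C           0.7076    -0.3538     -1.061    -0.3538
  E           0.7248     0.6642    0.01965      4.228
  solve Keq expr → x = -0.3538; check Q = 4.0580e-05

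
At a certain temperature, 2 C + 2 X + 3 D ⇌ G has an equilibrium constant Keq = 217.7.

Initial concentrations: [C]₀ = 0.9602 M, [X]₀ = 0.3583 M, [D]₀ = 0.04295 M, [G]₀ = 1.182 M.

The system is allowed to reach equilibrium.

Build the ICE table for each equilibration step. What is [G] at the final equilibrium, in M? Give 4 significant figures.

[G]_eq = 1.111 M

Q₀ = 1.2604e+05 vs Keq = 217.7 ⇒ Q>K, reverse
Step 1:
                    C           X           D           G
  Initial      0.9602      0.3583     0.04295       1.182
  Change        0.142       0.142      0.2131    -0.07102
  Equil         1.102      0.5003       0.256       1.111
  solve Keq expr → x = -0.07102; check Q = 217.7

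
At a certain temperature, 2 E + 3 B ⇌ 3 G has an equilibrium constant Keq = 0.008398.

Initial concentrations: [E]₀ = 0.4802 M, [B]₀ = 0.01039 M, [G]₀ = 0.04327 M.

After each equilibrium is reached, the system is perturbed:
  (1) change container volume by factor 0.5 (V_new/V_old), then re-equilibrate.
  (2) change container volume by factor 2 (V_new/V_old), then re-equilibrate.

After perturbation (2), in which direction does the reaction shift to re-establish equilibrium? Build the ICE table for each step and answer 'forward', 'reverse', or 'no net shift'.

Direction: reverse

Q₀ = 313.2 vs Keq = 0.008398 ⇒ Q>K, reverse
Step 1:
                    E           B           G
  init         0.4802     0.01039     0.04327
  Δ           0.02476     0.03714    -0.03714
  eq            0.505     0.04753    0.006127
  solve Keq expr → x = -0.01238; check Q = 0.008398
Then change container volume by factor 0.5 (V_new/V_old).
Step 2:
                    E           B           G
  init           1.01     0.09507     0.01225
  Δ         -0.003957   -0.005936    0.005936
  eq            1.006     0.08913     0.01819
  solve Keq expr → x = 0.001979; check Q = 0.008398
Then change container volume by factor 2 (V_new/V_old).
Step 3:
                    E           B           G
  init          0.503     0.04457    0.009095
  Δ          0.001979    0.002968   -0.002968
  eq            0.505     0.04753    0.006127
  solve Keq expr → x = -9.8926e-04; check Q = 0.008398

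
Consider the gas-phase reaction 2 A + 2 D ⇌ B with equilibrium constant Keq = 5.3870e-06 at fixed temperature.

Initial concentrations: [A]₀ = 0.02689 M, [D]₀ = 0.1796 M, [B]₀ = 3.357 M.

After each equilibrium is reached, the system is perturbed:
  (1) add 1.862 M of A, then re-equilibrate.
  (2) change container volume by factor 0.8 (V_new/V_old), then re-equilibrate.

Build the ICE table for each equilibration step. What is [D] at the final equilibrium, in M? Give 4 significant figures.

[D]_eq = 8.528 M

Q₀ = 1.4393e+05 vs Keq = 5.3870e-06 ⇒ Q>K, reverse
Step 1:
                  A         D         B
  I         0.02689    0.1796     3.357
  C           6.691     6.691    -3.346
  E           6.718     6.871   0.01148
  solve Keq expr → x = -3.346; check Q = 5.3870e-06
Then add 1.862 M of A.
Step 2:
                  A         D         B
  I            8.58     6.871   0.01148
  C        -0.01421  -0.01421  0.007105
  E           8.566     6.856   0.01858
  solve Keq expr → x = 0.007105; check Q = 5.3870e-06
Then change container volume by factor 0.8 (V_new/V_old).
Step 3:
                  A         D         B
  I           10.71     8.571   0.02323
  C        -0.04266  -0.04266   0.02133
  E           10.66     8.528   0.04456
  solve Keq expr → x = 0.02133; check Q = 5.3870e-06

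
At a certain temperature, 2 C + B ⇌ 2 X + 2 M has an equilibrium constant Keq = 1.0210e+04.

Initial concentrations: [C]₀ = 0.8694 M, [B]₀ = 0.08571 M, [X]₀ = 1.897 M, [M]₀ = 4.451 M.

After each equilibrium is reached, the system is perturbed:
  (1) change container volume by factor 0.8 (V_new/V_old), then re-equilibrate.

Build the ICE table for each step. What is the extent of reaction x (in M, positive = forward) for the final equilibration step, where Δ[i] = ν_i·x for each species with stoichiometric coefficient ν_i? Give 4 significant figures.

x = -0.00431 M

Q₀ = 1100 vs Keq = 1.0210e+04 ⇒ Q<K, forward
Step 1:
                   C          B          X          M
  Initial     0.8694    0.08571      1.897      4.451
  Change     -0.1393   -0.06966     0.1393     0.1393
  Equil       0.7301    0.01605      2.036       4.59
  solve Keq expr → x = 0.06966; check Q = 1.0210e+04
Then change container volume by factor 0.8 (V_new/V_old).
Step 2:
                   C          B          X          M
  Initial     0.9126    0.02007      2.545      5.738
  Change     0.00862    0.00431   -0.00862   -0.00862
  Equil       0.9212    0.02438      2.537      5.729
  solve Keq expr → x = -0.00431; check Q = 1.0210e+04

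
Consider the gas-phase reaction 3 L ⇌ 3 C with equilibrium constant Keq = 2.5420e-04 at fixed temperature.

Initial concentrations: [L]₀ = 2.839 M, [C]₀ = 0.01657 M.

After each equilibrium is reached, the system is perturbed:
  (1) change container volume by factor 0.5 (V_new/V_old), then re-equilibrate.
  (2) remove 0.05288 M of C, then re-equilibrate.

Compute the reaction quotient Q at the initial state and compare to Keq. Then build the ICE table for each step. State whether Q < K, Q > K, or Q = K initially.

Q₀ = 1.9883e-07 vs Keq = 2.5420e-04 ⇒ Q<K, forward
Step 1:
                  L         C
  Initial     2.839   0.01657
  Change    -0.1535    0.1535
  Equil       2.685    0.1701
  solve Keq expr → x = 0.05118; check Q = 2.5420e-04
Then change container volume by factor 0.5 (V_new/V_old).
Step 2:
                  L         C
  Initial     5.371    0.3402
  Change          0         0
  Equil       5.371    0.3402
  solve Keq expr → x = 0; check Q = 2.5420e-04
Then remove 0.05288 M of C.
Step 3:
                  L         C
  Initial     5.371    0.2874
  Change   -0.04973   0.04973
  Equil       5.321    0.3371
  solve Keq expr → x = 0.01658; check Q = 2.5420e-04

Q₀ = 1.9883e-07; Q < K (proceeds forward)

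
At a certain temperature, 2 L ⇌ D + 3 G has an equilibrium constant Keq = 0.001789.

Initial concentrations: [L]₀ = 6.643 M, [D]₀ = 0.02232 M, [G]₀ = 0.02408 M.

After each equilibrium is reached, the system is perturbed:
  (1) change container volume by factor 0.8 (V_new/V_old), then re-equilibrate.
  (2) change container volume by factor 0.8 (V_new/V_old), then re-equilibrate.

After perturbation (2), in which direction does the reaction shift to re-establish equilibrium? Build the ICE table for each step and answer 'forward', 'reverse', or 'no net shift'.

Direction: reverse

Q₀ = 7.0621e-09 vs Keq = 0.001789 ⇒ Q<K, forward
Step 1:
                    L           D           G
  I             6.643     0.02232     0.02408
  C           -0.4269      0.2134      0.6403
  E             6.216      0.2357      0.6644
  solve Keq expr → x = 0.2134; check Q = 0.001789
Then change container volume by factor 0.8 (V_new/V_old).
Step 2:
                    L           D           G
  I              7.77      0.2947      0.8304
  C           0.05749    -0.02874    -0.08623
  E             7.828      0.2659      0.7442
  solve Keq expr → x = -0.02874; check Q = 0.001789
Then change container volume by factor 0.8 (V_new/V_old).
Step 3:
                    L           D           G
  I             9.785      0.3324      0.9303
  C           0.06473    -0.03236    -0.09709
  E             9.849      0.3001      0.8332
  solve Keq expr → x = -0.03236; check Q = 0.001789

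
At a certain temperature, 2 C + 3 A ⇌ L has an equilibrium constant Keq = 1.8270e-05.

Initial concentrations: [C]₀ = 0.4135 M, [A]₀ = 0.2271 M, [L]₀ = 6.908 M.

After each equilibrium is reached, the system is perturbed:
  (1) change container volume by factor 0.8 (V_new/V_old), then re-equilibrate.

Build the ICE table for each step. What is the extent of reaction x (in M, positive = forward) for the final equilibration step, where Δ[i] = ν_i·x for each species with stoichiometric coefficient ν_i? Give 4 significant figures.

x = 0.7032 M

Q₀ = 3449 vs Keq = 1.8270e-05 ⇒ Q>K, reverse
Step 1:
                  C         A         L
  Initial    0.4135    0.2271     6.908
  Change      8.268      12.4    -4.134
  Equil       8.682     12.63     2.774
  solve Keq expr → x = -4.134; check Q = 1.8270e-05
Then change container volume by factor 0.8 (V_new/V_old).
Step 2:
                  C         A         L
  Initial     10.85     15.79     3.467
  Change     -1.406     -2.11    0.7032
  Equil       9.446     13.68     4.171
  solve Keq expr → x = 0.7032; check Q = 1.8270e-05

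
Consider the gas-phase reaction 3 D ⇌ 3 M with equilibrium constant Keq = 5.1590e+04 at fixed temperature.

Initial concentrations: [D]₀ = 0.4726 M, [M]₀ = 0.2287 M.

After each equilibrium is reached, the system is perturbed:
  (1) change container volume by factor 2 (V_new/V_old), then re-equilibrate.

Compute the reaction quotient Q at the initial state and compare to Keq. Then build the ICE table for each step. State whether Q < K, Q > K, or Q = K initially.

Q₀ = 0.1133; Q < K (proceeds forward)

Q₀ = 0.1133 vs Keq = 5.1590e+04 ⇒ Q<K, forward
Step 1:
                    D           M
  init         0.4726      0.2287
  Δ           -0.4543      0.4543
  eq          0.01835       0.683
  solve Keq expr → x = 0.1514; check Q = 5.1590e+04
Then change container volume by factor 2 (V_new/V_old).
Step 2:
                    D           M
  init       0.009173      0.3415
  Δ                 0           0
  eq         0.009173      0.3415
  solve Keq expr → x = 0; check Q = 5.1590e+04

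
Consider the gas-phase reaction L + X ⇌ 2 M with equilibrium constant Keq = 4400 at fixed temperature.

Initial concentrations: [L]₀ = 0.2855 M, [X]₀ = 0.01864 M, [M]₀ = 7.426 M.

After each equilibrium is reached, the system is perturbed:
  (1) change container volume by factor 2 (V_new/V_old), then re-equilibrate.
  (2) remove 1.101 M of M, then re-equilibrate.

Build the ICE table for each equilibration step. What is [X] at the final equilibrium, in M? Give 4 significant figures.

[X]_eq = 0.01073 M

Q₀ = 1.0362e+04 vs Keq = 4400 ⇒ Q>K, reverse
Step 1:
                    L           X           M
  I            0.2855     0.01864       7.426
  C           0.02168     0.02168    -0.04337
  E            0.3072     0.04032       7.383
  solve Keq expr → x = -0.02168; check Q = 4400
Then change container volume by factor 2 (V_new/V_old).
Step 2:
                    L           X           M
  I            0.1536     0.02016       3.691
  C                 0           0           0
  E            0.1536     0.02016       3.691
  solve Keq expr → x = 0; check Q = 4400
Then remove 1.101 M of M.
Step 3:
                    L           X           M
  I            0.1536     0.02016        2.59
  C          -0.00943    -0.00943     0.01886
  E            0.1442     0.01073       2.609
  solve Keq expr → x = 0.00943; check Q = 4400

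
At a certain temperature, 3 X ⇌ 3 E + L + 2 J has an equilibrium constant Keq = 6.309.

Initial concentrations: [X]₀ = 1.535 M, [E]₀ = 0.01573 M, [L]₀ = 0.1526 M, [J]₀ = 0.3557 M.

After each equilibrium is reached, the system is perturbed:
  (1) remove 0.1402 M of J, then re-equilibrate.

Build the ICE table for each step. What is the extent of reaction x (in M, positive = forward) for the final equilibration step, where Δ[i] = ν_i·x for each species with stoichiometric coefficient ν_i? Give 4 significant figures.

x = 0.008385 M

Q₀ = 2.0777e-08 vs Keq = 6.309 ⇒ Q<K, forward
Step 1:
                   X          E          L          J
  I            1.535    0.01573     0.1526     0.3557
  C           -1.055      1.055     0.3518     0.7036
  E           0.4795      1.071     0.5044      1.059
  solve Keq expr → x = 0.3518; check Q = 6.309
Then remove 0.1402 M of J.
Step 2:
                   X          E          L          J
  I           0.4795      1.071     0.5044     0.9191
  C         -0.02515    0.02515   0.008385    0.01677
  E           0.4544      1.096     0.5128     0.9359
  solve Keq expr → x = 0.008385; check Q = 6.309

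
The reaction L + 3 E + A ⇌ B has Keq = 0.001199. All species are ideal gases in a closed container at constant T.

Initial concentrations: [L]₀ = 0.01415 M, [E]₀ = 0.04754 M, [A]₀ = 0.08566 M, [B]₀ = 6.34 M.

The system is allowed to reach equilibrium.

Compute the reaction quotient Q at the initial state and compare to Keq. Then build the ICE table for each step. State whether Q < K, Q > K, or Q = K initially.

Q₀ = 4.8683e+07 vs Keq = 0.001199 ⇒ Q>K, reverse
Step 1:
                    L           E           A           B
  I           0.01415     0.04754     0.08566        6.34
  C             2.561       7.684       2.561      -2.561
  E             2.576       7.732       2.647       3.779
  solve Keq expr → x = -2.561; check Q = 0.001199

Q₀ = 4.8683e+07; Q > K (proceeds reverse)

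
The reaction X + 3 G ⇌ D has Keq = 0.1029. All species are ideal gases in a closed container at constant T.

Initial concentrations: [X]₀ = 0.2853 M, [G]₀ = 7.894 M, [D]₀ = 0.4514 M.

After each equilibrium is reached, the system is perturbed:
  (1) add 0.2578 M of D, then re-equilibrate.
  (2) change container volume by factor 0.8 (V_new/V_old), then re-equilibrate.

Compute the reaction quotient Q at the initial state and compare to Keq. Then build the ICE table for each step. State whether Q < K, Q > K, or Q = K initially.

Q₀ = 0.003216; Q < K (proceeds forward)

Q₀ = 0.003216 vs Keq = 0.1029 ⇒ Q<K, forward
Step 1:
                  X         G         D
  Initial    0.2853     7.894    0.4514
  Change    -0.2658   -0.7974    0.2658
  Equil      0.0195     7.097    0.7172
  solve Keq expr → x = 0.2658; check Q = 0.1029
Then add 0.2578 M of D.
Step 2:
                  X         G         D
  Initial    0.0195     7.097     0.975
  Change   0.006611   0.01983 -0.006611
  Equil     0.02611     7.116    0.9684
  solve Keq expr → x = -0.006611; check Q = 0.1029
Then change container volume by factor 0.8 (V_new/V_old).
Step 3:
                  X         G         D
  Initial   0.03264     8.896      1.21
  Change   -0.01545  -0.04634   0.01545
  Equil     0.01719     8.849     1.226
  solve Keq expr → x = 0.01545; check Q = 0.1029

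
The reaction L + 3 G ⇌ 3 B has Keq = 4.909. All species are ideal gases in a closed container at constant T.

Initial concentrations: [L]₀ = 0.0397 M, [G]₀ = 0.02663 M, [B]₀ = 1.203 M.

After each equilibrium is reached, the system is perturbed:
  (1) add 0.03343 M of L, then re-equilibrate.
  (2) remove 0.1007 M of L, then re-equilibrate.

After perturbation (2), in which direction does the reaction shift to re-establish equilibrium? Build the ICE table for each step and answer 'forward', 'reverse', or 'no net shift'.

Direction: reverse

Q₀ = 2.3222e+06 vs Keq = 4.909 ⇒ Q>K, reverse
Step 1:
                  L         G         B
  I          0.0397   0.02663     1.203
  C          0.1917    0.5751   -0.5751
  E          0.2314    0.6018    0.6279
  solve Keq expr → x = -0.1917; check Q = 4.909
Then add 0.03343 M of L.
Step 2:
                  L         G         B
  I          0.2648    0.6018    0.6279
  C       -0.004075  -0.01223   0.01223
  E          0.2608    0.5895    0.6401
  solve Keq expr → x = 0.004075; check Q = 4.909
Then remove 0.1007 M of L.
Step 3:
                  L         G         B
  I          0.1601    0.5895    0.6401
  C         0.01383    0.0415   -0.0415
  E          0.1739     0.631    0.5986
  solve Keq expr → x = -0.01383; check Q = 4.909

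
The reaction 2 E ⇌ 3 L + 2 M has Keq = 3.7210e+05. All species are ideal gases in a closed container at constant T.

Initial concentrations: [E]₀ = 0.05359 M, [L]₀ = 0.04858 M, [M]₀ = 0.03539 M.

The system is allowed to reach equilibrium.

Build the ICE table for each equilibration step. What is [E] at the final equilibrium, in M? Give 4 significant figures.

Q₀ = 5.0000e-05 vs Keq = 3.7210e+05 ⇒ Q<K, forward
Step 1:
                    E           L           M
  init        0.05359     0.04858     0.03539
  Δ          -0.05358     0.08037     0.05358
  eq       6.7544e-06       0.129     0.08897
  solve Keq expr → x = 0.02679; check Q = 3.7210e+05

[E]_eq = 6.7544e-06 M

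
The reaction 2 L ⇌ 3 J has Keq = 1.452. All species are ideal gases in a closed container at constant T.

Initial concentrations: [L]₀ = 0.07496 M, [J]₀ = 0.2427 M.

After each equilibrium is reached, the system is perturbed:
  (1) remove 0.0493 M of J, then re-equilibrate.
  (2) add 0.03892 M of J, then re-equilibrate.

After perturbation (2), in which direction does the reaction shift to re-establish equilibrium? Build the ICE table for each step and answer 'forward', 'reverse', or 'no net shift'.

Q₀ = 2.544 vs Keq = 1.452 ⇒ Q>K, reverse
Step 1:
                    L           J
  Initial     0.07496      0.2427
  Change      0.01276    -0.01914
  Equil       0.08772      0.2236
  solve Keq expr → x = -0.00638; check Q = 1.452
Then remove 0.0493 M of J.
Step 2:
                    L           J
  Initial     0.08772      0.1743
  Change     -0.01516     0.02274
  Equil       0.07256       0.197
  solve Keq expr → x = 0.00758; check Q = 1.452
Then add 0.03892 M of J.
Step 3:
                    L           J
  Initial     0.07256      0.2359
  Change      0.01193    -0.01789
  Equil       0.08449       0.218
  solve Keq expr → x = -0.005963; check Q = 1.452

Direction: reverse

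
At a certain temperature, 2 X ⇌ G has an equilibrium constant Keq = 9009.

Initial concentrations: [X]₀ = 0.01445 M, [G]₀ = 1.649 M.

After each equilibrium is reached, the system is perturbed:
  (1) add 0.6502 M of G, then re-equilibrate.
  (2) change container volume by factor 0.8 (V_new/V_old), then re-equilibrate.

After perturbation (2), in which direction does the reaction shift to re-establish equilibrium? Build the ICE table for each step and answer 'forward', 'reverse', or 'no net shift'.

Direction: forward

Q₀ = 7897 vs Keq = 9009 ⇒ Q<K, forward
Step 1:
                    X           G
  Initial     0.01445       1.649
  Change  -9.1892e-04  4.5946e-04
  Equil       0.01353       1.649
  solve Keq expr → x = 4.5946e-04; check Q = 9009
Then add 0.6502 M of G.
Step 2:
                    X           G
  Initial     0.01353         2.3
  Change     0.002442   -0.001221
  Equil       0.01597       2.298
  solve Keq expr → x = -0.001221; check Q = 9009
Then change container volume by factor 0.8 (V_new/V_old).
Step 3:
                    X           G
  Initial     0.01997       2.873
  Change    -0.002105    0.001052
  Equil       0.01786       2.874
  solve Keq expr → x = 0.001052; check Q = 9009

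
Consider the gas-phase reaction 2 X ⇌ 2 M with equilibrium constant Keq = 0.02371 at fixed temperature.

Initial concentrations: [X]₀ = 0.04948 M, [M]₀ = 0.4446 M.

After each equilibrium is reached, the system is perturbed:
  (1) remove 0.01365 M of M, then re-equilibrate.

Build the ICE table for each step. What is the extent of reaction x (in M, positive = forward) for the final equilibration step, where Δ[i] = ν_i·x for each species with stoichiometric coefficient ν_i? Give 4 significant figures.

Q₀ = 80.74 vs Keq = 0.02371 ⇒ Q>K, reverse
Step 1:
                    X           M
  init        0.04948      0.4446
  Δ            0.3787     -0.3787
  eq           0.4282     0.06593
  solve Keq expr → x = -0.1893; check Q = 0.02371
Then remove 0.01365 M of M.
Step 2:
                    X           M
  init         0.4282     0.05228
  Δ          -0.01183     0.01183
  eq           0.4163     0.06411
  solve Keq expr → x = 0.005914; check Q = 0.02371

x = 0.005914 M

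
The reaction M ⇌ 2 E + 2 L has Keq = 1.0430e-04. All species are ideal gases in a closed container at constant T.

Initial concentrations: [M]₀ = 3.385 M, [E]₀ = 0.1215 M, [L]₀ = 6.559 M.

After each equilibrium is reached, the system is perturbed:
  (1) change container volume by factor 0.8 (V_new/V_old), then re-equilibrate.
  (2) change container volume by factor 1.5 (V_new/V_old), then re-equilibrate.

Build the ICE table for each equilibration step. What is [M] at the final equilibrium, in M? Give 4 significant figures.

[M]_eq = 2.87 M

Q₀ = 0.1876 vs Keq = 1.0430e-04 ⇒ Q>K, reverse
Step 1:
                   M          E          L
  init         3.385     0.1215      6.559
  Δ          0.05928    -0.1186    -0.1186
  eq           3.444   0.002943       6.44
  solve Keq expr → x = -0.05928; check Q = 1.0430e-04
Then change container volume by factor 0.8 (V_new/V_old).
Step 2:
                   M          E          L
  init         4.305   0.003679      8.051
  Δ       5.2296e-04  -0.001046  -0.001046
  eq           4.306   0.002633       8.05
  solve Keq expr → x = -5.2296e-04; check Q = 1.0430e-04
Then change container volume by factor 1.5 (V_new/V_old).
Step 3:
                   M          E          L
  init         2.871   0.001755      5.366
  Δ       -7.3398e-04   0.001468   0.001468
  eq            2.87   0.003223      5.368
  solve Keq expr → x = 7.3398e-04; check Q = 1.0430e-04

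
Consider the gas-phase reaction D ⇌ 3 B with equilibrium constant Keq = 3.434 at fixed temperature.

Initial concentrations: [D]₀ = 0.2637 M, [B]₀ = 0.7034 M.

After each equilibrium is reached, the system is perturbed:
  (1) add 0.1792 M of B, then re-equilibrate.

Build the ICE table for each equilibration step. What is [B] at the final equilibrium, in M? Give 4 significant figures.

Q₀ = 1.32 vs Keq = 3.434 ⇒ Q<K, forward
Step 1:
                    D           B
  init         0.2637      0.7034
  Δ          -0.06096      0.1829
  eq           0.2027      0.8863
  solve Keq expr → x = 0.06096; check Q = 3.434
Then add 0.1792 M of B.
Step 2:
                    D           B
  init         0.2027       1.065
  Δ           0.04102     -0.1231
  eq           0.2438      0.9424
  solve Keq expr → x = -0.04102; check Q = 3.434

[B]_eq = 0.9424 M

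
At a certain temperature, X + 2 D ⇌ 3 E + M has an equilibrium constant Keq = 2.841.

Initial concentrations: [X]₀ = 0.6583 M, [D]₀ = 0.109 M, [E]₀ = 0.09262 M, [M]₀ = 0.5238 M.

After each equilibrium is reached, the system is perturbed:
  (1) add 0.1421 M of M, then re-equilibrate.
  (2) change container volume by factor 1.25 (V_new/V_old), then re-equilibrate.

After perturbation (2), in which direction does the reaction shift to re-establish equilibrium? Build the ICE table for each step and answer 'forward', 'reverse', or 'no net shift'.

Q₀ = 0.05321 vs Keq = 2.841 ⇒ Q<K, forward
Step 1:
                    X           D           E           M
  init         0.6583       0.109     0.09262      0.5238
  Δ          -0.03175    -0.06351     0.09526     0.03175
  eq           0.6265     0.04549      0.1879      0.5556
  solve Keq expr → x = 0.03175; check Q = 2.841
Then add 0.1421 M of M.
Step 2:
                    X           D           E           M
  init         0.6265     0.04549      0.1879      0.6977
  Δ          0.001669    0.003339   -0.005008   -0.001669
  eq           0.6282     0.04883      0.1829       0.696
  solve Keq expr → x = -0.001669; check Q = 2.841
Then change container volume by factor 1.25 (V_new/V_old).
Step 3:
                    X           D           E           M
  init         0.5026     0.03907      0.1463      0.5568
  Δ         -0.001309   -0.002618    0.003927    0.001309
  eq           0.5013     0.03645      0.1502      0.5581
  solve Keq expr → x = 0.001309; check Q = 2.841

Direction: forward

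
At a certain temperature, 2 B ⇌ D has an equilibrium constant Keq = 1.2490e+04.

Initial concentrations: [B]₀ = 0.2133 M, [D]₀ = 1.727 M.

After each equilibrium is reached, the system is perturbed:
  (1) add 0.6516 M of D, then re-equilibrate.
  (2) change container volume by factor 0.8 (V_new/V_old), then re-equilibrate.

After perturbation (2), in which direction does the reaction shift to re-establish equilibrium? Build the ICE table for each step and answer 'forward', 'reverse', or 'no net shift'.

Q₀ = 37.96 vs Keq = 1.2490e+04 ⇒ Q<K, forward
Step 1:
                   B          D
  I           0.2133      1.727
  C          -0.2012     0.1006
  E           0.0121      1.828
  solve Keq expr → x = 0.1006; check Q = 1.2490e+04
Then add 0.6516 M of D.
Step 2:
                   B          D
  I           0.0121      2.479
  C          0.00199 -9.9475e-04
  E          0.01409      2.478
  solve Keq expr → x = -9.9475e-04; check Q = 1.2490e+04
Then change container volume by factor 0.8 (V_new/V_old).
Step 3:
                   B          D
  I          0.01761      3.098
  C        -0.001857 9.2826e-04
  E          0.01575      3.099
  solve Keq expr → x = 9.2826e-04; check Q = 1.2490e+04

Direction: forward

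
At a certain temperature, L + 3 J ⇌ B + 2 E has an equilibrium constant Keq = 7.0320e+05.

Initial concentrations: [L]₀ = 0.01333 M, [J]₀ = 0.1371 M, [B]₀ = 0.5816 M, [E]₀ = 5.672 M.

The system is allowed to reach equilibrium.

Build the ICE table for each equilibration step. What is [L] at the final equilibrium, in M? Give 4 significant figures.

[L]_eq = 0.01162 M

Q₀ = 5.4470e+05 vs Keq = 7.0320e+05 ⇒ Q<K, forward
Step 1:
                  L         J         B         E
  I         0.01333    0.1371    0.5816     5.672
  C       -0.001707 -0.005122  0.001707  0.003415
  E         0.01162     0.132    0.5833     5.675
  solve Keq expr → x = 0.001707; check Q = 7.0320e+05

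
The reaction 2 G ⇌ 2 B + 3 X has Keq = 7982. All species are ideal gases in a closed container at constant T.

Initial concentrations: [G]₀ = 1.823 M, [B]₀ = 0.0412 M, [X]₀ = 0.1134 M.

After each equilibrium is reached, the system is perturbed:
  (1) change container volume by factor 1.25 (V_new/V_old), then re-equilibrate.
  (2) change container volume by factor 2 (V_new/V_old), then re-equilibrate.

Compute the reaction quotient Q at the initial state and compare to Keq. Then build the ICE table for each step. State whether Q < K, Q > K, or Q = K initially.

Q₀ = 7.4484e-07; Q < K (proceeds forward)

Q₀ = 7.4484e-07 vs Keq = 7982 ⇒ Q<K, forward
Step 1:
                    G           B           X
  Initial       1.823      0.0412      0.1134
  Change       -1.734       1.734       2.601
  Equil       0.08887       1.775       2.715
  solve Keq expr → x = 0.8671; check Q = 7982
Then change container volume by factor 1.25 (V_new/V_old).
Step 2:
                    G           B           X
  Initial      0.0711        1.42       2.172
  Change     -0.01857     0.01857     0.02785
  Equil       0.05253       1.439         2.2
  solve Keq expr → x = 0.009283; check Q = 7982
Then change container volume by factor 2 (V_new/V_old).
Step 3:
                    G           B           X
  Initial     0.02627      0.7194         1.1
  Change     -0.01645     0.01645     0.02467
  Equil      0.009821      0.7359       1.124
  solve Keq expr → x = 0.008223; check Q = 7982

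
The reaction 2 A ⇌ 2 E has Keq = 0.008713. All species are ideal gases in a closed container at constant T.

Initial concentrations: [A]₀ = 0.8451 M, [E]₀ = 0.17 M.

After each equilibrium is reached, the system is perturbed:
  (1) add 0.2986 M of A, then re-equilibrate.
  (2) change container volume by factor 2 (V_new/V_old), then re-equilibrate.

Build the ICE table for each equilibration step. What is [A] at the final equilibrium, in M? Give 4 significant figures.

[A]_eq = 0.6008 M

Q₀ = 0.04047 vs Keq = 0.008713 ⇒ Q>K, reverse
Step 1:
                   A          E
  I           0.8451       0.17
  C          0.08334   -0.08334
  E           0.9284    0.08666
  solve Keq expr → x = -0.04167; check Q = 0.008713
Then add 0.2986 M of A.
Step 2:
                   A          E
  I            1.227    0.08666
  C         -0.02549    0.02549
  E            1.202     0.1122
  solve Keq expr → x = 0.01275; check Q = 0.008713
Then change container volume by factor 2 (V_new/V_old).
Step 3:
                   A          E
  I           0.6008    0.05608
  C                0          0
  E           0.6008    0.05608
  solve Keq expr → x = 0; check Q = 0.008713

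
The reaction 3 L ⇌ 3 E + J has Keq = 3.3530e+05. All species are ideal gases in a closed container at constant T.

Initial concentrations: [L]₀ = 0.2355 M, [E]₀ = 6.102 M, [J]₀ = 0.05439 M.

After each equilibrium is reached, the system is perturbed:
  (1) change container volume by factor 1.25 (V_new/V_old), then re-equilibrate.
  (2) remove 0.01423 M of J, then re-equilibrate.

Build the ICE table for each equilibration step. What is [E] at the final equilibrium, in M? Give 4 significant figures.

[E]_eq = 5.039 M

Q₀ = 946.2 vs Keq = 3.3530e+05 ⇒ Q<K, forward
Step 1:
                   L          E          J
  Initial     0.2355      6.102    0.05439
  Change     -0.1911     0.1911    0.06369
  Equil      0.04444      6.293     0.1181
  solve Keq expr → x = 0.06369; check Q = 3.3530e+05
Then change container volume by factor 1.25 (V_new/V_old).
Step 2:
                   L          E          J
  Initial    0.03555      5.034    0.09446
  Change   -0.002438   0.002438 8.1268e-04
  Equil      0.03311      5.037    0.09527
  solve Keq expr → x = 8.1268e-04; check Q = 3.3530e+05
Then remove 0.01423 M of J.
Step 3:
                   L          E          J
  Initial    0.03311      5.037    0.08104
  Change   -0.001657   0.001657 5.5227e-04
  Equil      0.03146      5.039     0.0816
  solve Keq expr → x = 5.5227e-04; check Q = 3.3530e+05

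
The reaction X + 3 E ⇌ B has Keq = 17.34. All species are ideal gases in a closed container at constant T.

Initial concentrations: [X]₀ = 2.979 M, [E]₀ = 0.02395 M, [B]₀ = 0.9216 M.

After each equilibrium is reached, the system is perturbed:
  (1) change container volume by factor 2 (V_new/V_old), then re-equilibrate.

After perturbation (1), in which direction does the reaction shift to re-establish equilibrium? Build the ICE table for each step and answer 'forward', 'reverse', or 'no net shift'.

Q₀ = 2.2519e+04 vs Keq = 17.34 ⇒ Q>K, reverse
Step 1:
                   X          E          B
  I            2.979    0.02395     0.9216
  C          0.07595     0.2278   -0.07595
  E            3.055     0.2518     0.8457
  solve Keq expr → x = -0.07595; check Q = 17.34
Then change container volume by factor 2 (V_new/V_old).
Step 2:
                   X          E          B
  I            1.527     0.1259     0.4228
  C          0.03865      0.116   -0.03865
  E            1.566     0.2419     0.3842
  solve Keq expr → x = -0.03865; check Q = 17.34

Direction: reverse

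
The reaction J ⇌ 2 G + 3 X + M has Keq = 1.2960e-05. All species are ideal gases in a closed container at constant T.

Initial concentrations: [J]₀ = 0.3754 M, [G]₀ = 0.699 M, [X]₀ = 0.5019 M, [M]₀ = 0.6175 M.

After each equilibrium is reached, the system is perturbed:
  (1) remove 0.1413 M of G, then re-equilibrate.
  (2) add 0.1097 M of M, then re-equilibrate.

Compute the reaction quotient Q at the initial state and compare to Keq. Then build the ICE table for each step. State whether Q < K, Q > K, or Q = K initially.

Q₀ = 0.1016; Q > K (proceeds reverse)

Q₀ = 0.1016 vs Keq = 1.2960e-05 ⇒ Q>K, reverse
Step 1:
                  J         G         X         M
  init       0.3754     0.699    0.5019    0.6175
  Δ          0.1521   -0.3043   -0.4564   -0.1521
  eq         0.5275    0.3947   0.04551    0.4654
  solve Keq expr → x = -0.1521; check Q = 1.2960e-05
Then remove 0.1413 M of G.
Step 2:
                  J         G         X         M
  init       0.5275    0.2534   0.04551    0.4654
  Δ       -0.004611  0.009221   0.01383  0.004611
  eq         0.5229    0.2627   0.05935      0.47
  solve Keq expr → x = 0.004611; check Q = 1.2960e-05
Then add 0.1097 M of M.
Step 3:
                  J         G         X         M
  init       0.5229    0.2627   0.05935    0.5797
  Δ        0.001196 -0.002392 -0.003589 -0.001196
  eq         0.5241    0.2603   0.05576    0.5785
  solve Keq expr → x = -0.001196; check Q = 1.2960e-05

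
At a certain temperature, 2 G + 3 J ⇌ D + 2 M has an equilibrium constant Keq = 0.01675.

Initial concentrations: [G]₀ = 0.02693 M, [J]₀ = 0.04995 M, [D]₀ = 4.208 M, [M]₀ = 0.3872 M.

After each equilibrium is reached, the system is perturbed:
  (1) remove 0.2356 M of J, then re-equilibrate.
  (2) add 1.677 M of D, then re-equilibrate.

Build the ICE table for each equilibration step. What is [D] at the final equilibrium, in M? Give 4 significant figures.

Q₀ = 6.9802e+06 vs Keq = 0.01675 ⇒ Q>K, reverse
Step 1:
                   G          J          D          M
  init       0.02693    0.04995      4.208     0.3872
  Δ           0.3748     0.5622    -0.1874    -0.3748
  eq          0.4017     0.6121      4.021    0.01242
  solve Keq expr → x = -0.1874; check Q = 0.01675
Then remove 0.2356 M of J.
Step 2:
                   G          J          D          M
  init        0.4017     0.3765      4.021    0.01242
  Δ          0.00611   0.009165  -0.003055   -0.00611
  eq          0.4078     0.3857      4.018   0.006307
  solve Keq expr → x = -0.003055; check Q = 0.01675
Then add 1.677 M of D.
Step 3:
                   G          J          D          M
  init        0.4078     0.3857      5.695   0.006307
  Δ       9.6677e-04    0.00145 -4.8339e-04 -9.6677e-04
  eq          0.4088     0.3871      5.694   0.005341
  solve Keq expr → x = -4.8339e-04; check Q = 0.01675

[D]_eq = 5.694 M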